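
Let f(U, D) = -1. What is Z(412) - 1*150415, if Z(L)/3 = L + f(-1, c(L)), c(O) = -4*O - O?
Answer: -149182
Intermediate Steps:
c(O) = -5*O
Z(L) = -3 + 3*L (Z(L) = 3*(L - 1) = 3*(-1 + L) = -3 + 3*L)
Z(412) - 1*150415 = (-3 + 3*412) - 1*150415 = (-3 + 1236) - 150415 = 1233 - 150415 = -149182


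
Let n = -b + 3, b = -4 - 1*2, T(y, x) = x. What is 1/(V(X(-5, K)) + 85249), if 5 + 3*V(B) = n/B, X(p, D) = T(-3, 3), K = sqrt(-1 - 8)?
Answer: 3/255745 ≈ 1.1730e-5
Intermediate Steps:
b = -6 (b = -4 - 2 = -6)
K = 3*I (K = sqrt(-9) = 3*I ≈ 3.0*I)
X(p, D) = 3
n = 9 (n = -1*(-6) + 3 = 6 + 3 = 9)
V(B) = -5/3 + 3/B (V(B) = -5/3 + (9/B)/3 = -5/3 + 3/B)
1/(V(X(-5, K)) + 85249) = 1/((-5/3 + 3/3) + 85249) = 1/((-5/3 + 3*(1/3)) + 85249) = 1/((-5/3 + 1) + 85249) = 1/(-2/3 + 85249) = 1/(255745/3) = 3/255745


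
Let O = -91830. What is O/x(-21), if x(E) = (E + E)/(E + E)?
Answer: -91830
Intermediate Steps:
x(E) = 1 (x(E) = (2*E)/((2*E)) = (2*E)*(1/(2*E)) = 1)
O/x(-21) = -91830/1 = -91830*1 = -91830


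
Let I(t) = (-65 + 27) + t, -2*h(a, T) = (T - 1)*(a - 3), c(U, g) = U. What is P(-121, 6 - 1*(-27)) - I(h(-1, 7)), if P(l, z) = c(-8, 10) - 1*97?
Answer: -79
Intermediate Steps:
h(a, T) = -(-1 + T)*(-3 + a)/2 (h(a, T) = -(T - 1)*(a - 3)/2 = -(-1 + T)*(-3 + a)/2)
P(l, z) = -105 (P(l, z) = -8 - 1*97 = -8 - 97 = -105)
I(t) = -38 + t
P(-121, 6 - 1*(-27)) - I(h(-1, 7)) = -105 - (-38 + (-3/2 + (1/2)*(-1) + (3/2)*7 - 1/2*7*(-1))) = -105 - (-38 + (-3/2 - 1/2 + 21/2 + 7/2)) = -105 - (-38 + 12) = -105 - 1*(-26) = -105 + 26 = -79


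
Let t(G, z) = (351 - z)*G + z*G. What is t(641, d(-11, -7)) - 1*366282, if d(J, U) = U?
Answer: -141291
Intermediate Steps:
t(G, z) = G*z + G*(351 - z) (t(G, z) = G*(351 - z) + G*z = G*z + G*(351 - z))
t(641, d(-11, -7)) - 1*366282 = 351*641 - 1*366282 = 224991 - 366282 = -141291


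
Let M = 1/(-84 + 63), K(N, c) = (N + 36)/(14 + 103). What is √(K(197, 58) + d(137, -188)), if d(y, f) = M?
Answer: 2*√36218/273 ≈ 1.3942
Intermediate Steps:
K(N, c) = 4/13 + N/117 (K(N, c) = (36 + N)/117 = (36 + N)*(1/117) = 4/13 + N/117)
M = -1/21 (M = 1/(-21) = -1/21 ≈ -0.047619)
d(y, f) = -1/21
√(K(197, 58) + d(137, -188)) = √((4/13 + (1/117)*197) - 1/21) = √((4/13 + 197/117) - 1/21) = √(233/117 - 1/21) = √(1592/819) = 2*√36218/273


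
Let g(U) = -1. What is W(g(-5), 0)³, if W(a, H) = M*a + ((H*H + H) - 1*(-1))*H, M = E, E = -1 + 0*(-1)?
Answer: 1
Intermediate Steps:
E = -1 (E = -1 + 0 = -1)
M = -1
W(a, H) = -a + H*(1 + H + H²) (W(a, H) = -a + ((H*H + H) - 1*(-1))*H = -a + ((H² + H) + 1)*H = -a + ((H + H²) + 1)*H = -a + (1 + H + H²)*H = -a + H*(1 + H + H²))
W(g(-5), 0)³ = (0 + 0² + 0³ - 1*(-1))³ = (0 + 0 + 0 + 1)³ = 1³ = 1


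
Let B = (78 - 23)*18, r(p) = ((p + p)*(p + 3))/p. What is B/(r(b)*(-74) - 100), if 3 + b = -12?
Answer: 495/838 ≈ 0.59069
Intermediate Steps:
b = -15 (b = -3 - 12 = -15)
r(p) = 6 + 2*p (r(p) = ((2*p)*(3 + p))/p = (2*p*(3 + p))/p = 6 + 2*p)
B = 990 (B = 55*18 = 990)
B/(r(b)*(-74) - 100) = 990/((6 + 2*(-15))*(-74) - 100) = 990/((6 - 30)*(-74) - 100) = 990/(-24*(-74) - 100) = 990/(1776 - 100) = 990/1676 = 990*(1/1676) = 495/838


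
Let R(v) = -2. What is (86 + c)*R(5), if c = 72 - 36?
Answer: -244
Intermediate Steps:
c = 36
(86 + c)*R(5) = (86 + 36)*(-2) = 122*(-2) = -244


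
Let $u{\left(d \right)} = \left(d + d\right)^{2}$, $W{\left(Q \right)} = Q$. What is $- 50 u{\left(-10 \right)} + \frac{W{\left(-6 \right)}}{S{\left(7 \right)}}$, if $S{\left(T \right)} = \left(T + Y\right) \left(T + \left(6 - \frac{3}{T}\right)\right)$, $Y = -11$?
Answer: $- \frac{3519979}{176} \approx -20000.0$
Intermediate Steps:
$u{\left(d \right)} = 4 d^{2}$ ($u{\left(d \right)} = \left(2 d\right)^{2} = 4 d^{2}$)
$S{\left(T \right)} = \left(-11 + T\right) \left(6 + T - \frac{3}{T}\right)$ ($S{\left(T \right)} = \left(T - 11\right) \left(T + \left(6 - \frac{3}{T}\right)\right) = \left(-11 + T\right) \left(6 + T - \frac{3}{T}\right)$)
$- 50 u{\left(-10 \right)} + \frac{W{\left(-6 \right)}}{S{\left(7 \right)}} = - 50 \cdot 4 \left(-10\right)^{2} - \frac{6}{-69 + 7^{2} - 35 + \frac{33}{7}} = - 50 \cdot 4 \cdot 100 - \frac{6}{-69 + 49 - 35 + 33 \cdot \frac{1}{7}} = \left(-50\right) 400 - \frac{6}{-69 + 49 - 35 + \frac{33}{7}} = -20000 - \frac{6}{- \frac{352}{7}} = -20000 - - \frac{21}{176} = -20000 + \frac{21}{176} = - \frac{3519979}{176}$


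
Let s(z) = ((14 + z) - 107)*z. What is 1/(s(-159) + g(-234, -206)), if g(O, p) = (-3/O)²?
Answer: 6084/243773713 ≈ 2.4958e-5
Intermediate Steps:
s(z) = z*(-93 + z) (s(z) = (-93 + z)*z = z*(-93 + z))
g(O, p) = 9/O²
1/(s(-159) + g(-234, -206)) = 1/(-159*(-93 - 159) + 9/(-234)²) = 1/(-159*(-252) + 9*(1/54756)) = 1/(40068 + 1/6084) = 1/(243773713/6084) = 6084/243773713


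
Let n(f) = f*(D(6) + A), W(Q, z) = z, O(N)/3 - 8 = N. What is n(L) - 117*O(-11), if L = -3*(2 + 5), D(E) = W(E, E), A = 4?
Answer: 843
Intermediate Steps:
O(N) = 24 + 3*N
D(E) = E
L = -21 (L = -3*7 = -21)
n(f) = 10*f (n(f) = f*(6 + 4) = f*10 = 10*f)
n(L) - 117*O(-11) = 10*(-21) - 117*(24 + 3*(-11)) = -210 - 117*(24 - 33) = -210 - 117*(-9) = -210 + 1053 = 843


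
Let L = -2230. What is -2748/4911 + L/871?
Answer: -4448346/1425827 ≈ -3.1198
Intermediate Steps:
-2748/4911 + L/871 = -2748/4911 - 2230/871 = -2748*1/4911 - 2230*1/871 = -916/1637 - 2230/871 = -4448346/1425827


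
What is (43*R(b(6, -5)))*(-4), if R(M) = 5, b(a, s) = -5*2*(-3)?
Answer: -860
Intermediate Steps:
b(a, s) = 30 (b(a, s) = -10*(-3) = 30)
(43*R(b(6, -5)))*(-4) = (43*5)*(-4) = 215*(-4) = -860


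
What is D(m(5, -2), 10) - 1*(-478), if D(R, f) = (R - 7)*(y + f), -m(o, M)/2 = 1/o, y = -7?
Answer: 2279/5 ≈ 455.80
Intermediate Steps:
m(o, M) = -2/o
D(R, f) = (-7 + R)*(-7 + f) (D(R, f) = (R - 7)*(-7 + f) = (-7 + R)*(-7 + f))
D(m(5, -2), 10) - 1*(-478) = (49 - (-14)/5 - 7*10 - 2/5*10) - 1*(-478) = (49 - (-14)/5 - 70 - 2*⅕*10) + 478 = (49 - 7*(-⅖) - 70 - ⅖*10) + 478 = (49 + 14/5 - 70 - 4) + 478 = -111/5 + 478 = 2279/5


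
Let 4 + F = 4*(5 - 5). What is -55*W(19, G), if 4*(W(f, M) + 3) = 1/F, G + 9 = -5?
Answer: 2695/16 ≈ 168.44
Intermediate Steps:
G = -14 (G = -9 - 5 = -14)
F = -4 (F = -4 + 4*(5 - 5) = -4 + 4*0 = -4 + 0 = -4)
W(f, M) = -49/16 (W(f, M) = -3 + (¼)/(-4) = -3 + (¼)*(-¼) = -3 - 1/16 = -49/16)
-55*W(19, G) = -55*(-49/16) = 2695/16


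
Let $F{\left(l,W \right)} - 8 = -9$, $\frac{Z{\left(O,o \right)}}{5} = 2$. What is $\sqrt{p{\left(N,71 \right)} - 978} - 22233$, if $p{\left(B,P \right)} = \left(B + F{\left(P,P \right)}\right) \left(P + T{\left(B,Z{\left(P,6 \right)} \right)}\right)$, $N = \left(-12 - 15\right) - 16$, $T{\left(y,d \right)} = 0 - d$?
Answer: $-22233 + i \sqrt{3662} \approx -22233.0 + 60.514 i$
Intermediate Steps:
$Z{\left(O,o \right)} = 10$ ($Z{\left(O,o \right)} = 5 \cdot 2 = 10$)
$T{\left(y,d \right)} = - d$
$F{\left(l,W \right)} = -1$ ($F{\left(l,W \right)} = 8 - 9 = -1$)
$N = -43$ ($N = -27 - 16 = -43$)
$p{\left(B,P \right)} = \left(-1 + B\right) \left(-10 + P\right)$ ($p{\left(B,P \right)} = \left(B - 1\right) \left(P - 10\right) = \left(-1 + B\right) \left(P - 10\right) = \left(-1 + B\right) \left(-10 + P\right)$)
$\sqrt{p{\left(N,71 \right)} - 978} - 22233 = \sqrt{\left(10 - 71 - -430 - 3053\right) - 978} - 22233 = \sqrt{\left(10 - 71 + 430 - 3053\right) - 978} - 22233 = \sqrt{-2684 - 978} - 22233 = \sqrt{-3662} - 22233 = i \sqrt{3662} - 22233 = -22233 + i \sqrt{3662}$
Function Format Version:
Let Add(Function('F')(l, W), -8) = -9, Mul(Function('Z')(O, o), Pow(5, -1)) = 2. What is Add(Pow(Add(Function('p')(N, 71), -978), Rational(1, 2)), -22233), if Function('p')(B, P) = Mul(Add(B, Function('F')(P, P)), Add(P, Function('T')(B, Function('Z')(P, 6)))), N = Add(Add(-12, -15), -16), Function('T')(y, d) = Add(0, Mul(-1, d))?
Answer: Add(-22233, Mul(I, Pow(3662, Rational(1, 2)))) ≈ Add(-22233., Mul(60.514, I))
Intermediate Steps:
Function('Z')(O, o) = 10 (Function('Z')(O, o) = Mul(5, 2) = 10)
Function('T')(y, d) = Mul(-1, d)
Function('F')(l, W) = -1 (Function('F')(l, W) = Add(8, -9) = -1)
N = -43 (N = Add(-27, -16) = -43)
Function('p')(B, P) = Mul(Add(-1, B), Add(-10, P)) (Function('p')(B, P) = Mul(Add(B, -1), Add(P, Mul(-1, 10))) = Mul(Add(-1, B), Add(P, -10)) = Mul(Add(-1, B), Add(-10, P)))
Add(Pow(Add(Function('p')(N, 71), -978), Rational(1, 2)), -22233) = Add(Pow(Add(Add(10, Mul(-1, 71), Mul(-10, -43), Mul(-43, 71)), -978), Rational(1, 2)), -22233) = Add(Pow(Add(Add(10, -71, 430, -3053), -978), Rational(1, 2)), -22233) = Add(Pow(Add(-2684, -978), Rational(1, 2)), -22233) = Add(Pow(-3662, Rational(1, 2)), -22233) = Add(Mul(I, Pow(3662, Rational(1, 2))), -22233) = Add(-22233, Mul(I, Pow(3662, Rational(1, 2))))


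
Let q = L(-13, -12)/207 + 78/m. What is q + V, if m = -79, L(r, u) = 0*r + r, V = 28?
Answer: 440711/16353 ≈ 26.950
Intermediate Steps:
L(r, u) = r (L(r, u) = 0 + r = r)
q = -17173/16353 (q = -13/207 + 78/(-79) = -13*1/207 + 78*(-1/79) = -13/207 - 78/79 = -17173/16353 ≈ -1.0501)
q + V = -17173/16353 + 28 = 440711/16353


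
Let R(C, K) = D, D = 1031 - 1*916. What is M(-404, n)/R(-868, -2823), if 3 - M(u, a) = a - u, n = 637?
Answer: -1038/115 ≈ -9.0261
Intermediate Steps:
D = 115 (D = 1031 - 916 = 115)
R(C, K) = 115
M(u, a) = 3 + u - a (M(u, a) = 3 - (a - u) = 3 + (u - a) = 3 + u - a)
M(-404, n)/R(-868, -2823) = (3 - 404 - 1*637)/115 = (3 - 404 - 637)*(1/115) = -1038*1/115 = -1038/115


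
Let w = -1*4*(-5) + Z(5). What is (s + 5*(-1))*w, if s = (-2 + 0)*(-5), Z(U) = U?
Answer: 125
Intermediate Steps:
s = 10 (s = -2*(-5) = 10)
w = 25 (w = -1*4*(-5) + 5 = -4*(-5) + 5 = 20 + 5 = 25)
(s + 5*(-1))*w = (10 + 5*(-1))*25 = (10 - 5)*25 = 5*25 = 125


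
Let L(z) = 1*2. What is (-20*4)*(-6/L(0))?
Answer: 240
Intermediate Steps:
L(z) = 2
(-20*4)*(-6/L(0)) = (-20*4)*(-6/2) = (-10*8)*(-6*½) = -80*(-3) = 240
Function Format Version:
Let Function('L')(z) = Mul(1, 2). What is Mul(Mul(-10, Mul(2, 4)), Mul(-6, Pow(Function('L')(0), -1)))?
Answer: 240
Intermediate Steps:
Function('L')(z) = 2
Mul(Mul(-10, Mul(2, 4)), Mul(-6, Pow(Function('L')(0), -1))) = Mul(Mul(-10, Mul(2, 4)), Mul(-6, Pow(2, -1))) = Mul(Mul(-10, 8), Mul(-6, Rational(1, 2))) = Mul(-80, -3) = 240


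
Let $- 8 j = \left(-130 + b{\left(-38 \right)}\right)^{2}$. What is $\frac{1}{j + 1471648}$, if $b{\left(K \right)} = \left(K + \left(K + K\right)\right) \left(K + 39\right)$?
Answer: $\frac{1}{1464206} \approx 6.8296 \cdot 10^{-7}$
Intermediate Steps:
$b{\left(K \right)} = 3 K \left(39 + K\right)$ ($b{\left(K \right)} = \left(K + 2 K\right) \left(39 + K\right) = 3 K \left(39 + K\right)$)
$j = -7442$ ($j = - \frac{\left(-130 + 3 \left(-38\right) \left(39 - 38\right)\right)^{2}}{8} = - \frac{\left(-130 + 3 \left(-38\right) 1\right)^{2}}{8} = - \frac{\left(-130 - 114\right)^{2}}{8} = - \frac{\left(-244\right)^{2}}{8} = \left(- \frac{1}{8}\right) 59536 = -7442$)
$\frac{1}{j + 1471648} = \frac{1}{-7442 + 1471648} = \frac{1}{1464206}$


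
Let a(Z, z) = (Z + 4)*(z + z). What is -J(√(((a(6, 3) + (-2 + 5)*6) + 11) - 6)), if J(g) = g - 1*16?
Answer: 16 - √83 ≈ 6.8896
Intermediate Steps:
a(Z, z) = 2*z*(4 + Z) (a(Z, z) = (4 + Z)*(2*z) = 2*z*(4 + Z))
J(g) = -16 + g (J(g) = g - 16 = -16 + g)
-J(√(((a(6, 3) + (-2 + 5)*6) + 11) - 6)) = -(-16 + √(((2*3*(4 + 6) + (-2 + 5)*6) + 11) - 6)) = -(-16 + √(((2*3*10 + 3*6) + 11) - 6)) = -(-16 + √(((60 + 18) + 11) - 6)) = -(-16 + √((78 + 11) - 6)) = -(-16 + √(89 - 6)) = -(-16 + √83) = 16 - √83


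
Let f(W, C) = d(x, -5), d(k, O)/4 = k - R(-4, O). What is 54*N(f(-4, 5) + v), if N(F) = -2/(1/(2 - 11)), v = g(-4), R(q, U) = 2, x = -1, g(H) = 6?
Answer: 972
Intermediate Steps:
v = 6
d(k, O) = -8 + 4*k (d(k, O) = 4*(k - 1*2) = 4*(k - 2) = 4*(-2 + k) = -8 + 4*k)
f(W, C) = -12 (f(W, C) = -8 + 4*(-1) = -8 - 4 = -12)
N(F) = 18 (N(F) = -2/(1/(-9)) = -2/(-⅑) = -2*(-9) = 18)
54*N(f(-4, 5) + v) = 54*18 = 972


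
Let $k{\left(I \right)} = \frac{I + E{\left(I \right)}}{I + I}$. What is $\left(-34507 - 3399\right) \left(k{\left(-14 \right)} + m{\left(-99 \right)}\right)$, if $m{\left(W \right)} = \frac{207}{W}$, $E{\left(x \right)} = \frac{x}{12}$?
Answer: $\frac{704707}{12} \approx 58726.0$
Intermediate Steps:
$E{\left(x \right)} = \frac{x}{12}$ ($E{\left(x \right)} = x \frac{1}{12} = \frac{x}{12}$)
$k{\left(I \right)} = \frac{13}{24}$ ($k{\left(I \right)} = \frac{I + \frac{I}{12}}{I + I} = \frac{\frac{13}{12} I}{2 I} = \frac{13 I}{12} \frac{1}{2 I} = \frac{13}{24}$)
$\left(-34507 - 3399\right) \left(k{\left(-14 \right)} + m{\left(-99 \right)}\right) = \left(-34507 - 3399\right) \left(\frac{13}{24} + \frac{207}{-99}\right) = - 37906 \left(\frac{13}{24} + 207 \left(- \frac{1}{99}\right)\right) = - 37906 \left(\frac{13}{24} - \frac{23}{11}\right) = \left(-37906\right) \left(- \frac{409}{264}\right) = \frac{704707}{12}$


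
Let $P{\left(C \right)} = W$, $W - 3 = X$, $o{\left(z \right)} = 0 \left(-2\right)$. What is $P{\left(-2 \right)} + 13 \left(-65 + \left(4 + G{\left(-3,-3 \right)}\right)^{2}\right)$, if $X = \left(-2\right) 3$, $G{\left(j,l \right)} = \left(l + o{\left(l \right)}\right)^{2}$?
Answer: $1349$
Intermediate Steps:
$o{\left(z \right)} = 0$
$G{\left(j,l \right)} = l^{2}$ ($G{\left(j,l \right)} = \left(l + 0\right)^{2} = l^{2}$)
$X = -6$
$W = -3$ ($W = 3 - 6 = -3$)
$P{\left(C \right)} = -3$
$P{\left(-2 \right)} + 13 \left(-65 + \left(4 + G{\left(-3,-3 \right)}\right)^{2}\right) = -3 + 13 \left(-65 + \left(4 + \left(-3\right)^{2}\right)^{2}\right) = -3 + 13 \left(-65 + \left(4 + 9\right)^{2}\right) = -3 + 13 \left(-65 + 13^{2}\right) = -3 + 13 \left(-65 + 169\right) = -3 + 13 \cdot 104 = -3 + 1352 = 1349$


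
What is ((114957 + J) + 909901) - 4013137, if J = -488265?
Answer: -3476544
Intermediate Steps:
((114957 + J) + 909901) - 4013137 = ((114957 - 488265) + 909901) - 4013137 = (-373308 + 909901) - 4013137 = 536593 - 4013137 = -3476544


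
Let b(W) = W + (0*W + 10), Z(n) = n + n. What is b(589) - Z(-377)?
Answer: 1353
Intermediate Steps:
Z(n) = 2*n
b(W) = 10 + W (b(W) = W + (0 + 10) = W + 10 = 10 + W)
b(589) - Z(-377) = (10 + 589) - 2*(-377) = 599 - 1*(-754) = 599 + 754 = 1353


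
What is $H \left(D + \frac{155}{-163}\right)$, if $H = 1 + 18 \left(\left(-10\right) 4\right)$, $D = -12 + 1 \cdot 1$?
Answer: $\frac{1400612}{163} \approx 8592.7$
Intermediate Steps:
$D = -11$ ($D = -12 + 1 = -11$)
$H = -719$ ($H = 1 + 18 \left(-40\right) = 1 - 720 = -719$)
$H \left(D + \frac{155}{-163}\right) = - 719 \left(-11 + \frac{155}{-163}\right) = - 719 \left(-11 + 155 \left(- \frac{1}{163}\right)\right) = - 719 \left(-11 - \frac{155}{163}\right) = \left(-719\right) \left(- \frac{1948}{163}\right) = \frac{1400612}{163}$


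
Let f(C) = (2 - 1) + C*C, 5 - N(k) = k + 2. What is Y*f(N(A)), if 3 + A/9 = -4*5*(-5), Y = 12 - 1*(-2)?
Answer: 10596614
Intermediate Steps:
Y = 14 (Y = 12 + 2 = 14)
A = 873 (A = -27 + 9*(-4*5*(-5)) = -27 + 9*(-20*(-5)) = -27 + 9*100 = -27 + 900 = 873)
N(k) = 3 - k (N(k) = 5 - (k + 2) = 5 - (2 + k) = 5 + (-2 - k) = 3 - k)
f(C) = 1 + C²
Y*f(N(A)) = 14*(1 + (3 - 1*873)²) = 14*(1 + (3 - 873)²) = 14*(1 + (-870)²) = 14*(1 + 756900) = 14*756901 = 10596614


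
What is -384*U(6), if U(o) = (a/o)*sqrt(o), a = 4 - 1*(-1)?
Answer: -320*sqrt(6) ≈ -783.84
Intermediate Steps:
a = 5 (a = 4 + 1 = 5)
U(o) = 5/sqrt(o) (U(o) = (5/o)*sqrt(o) = 5/sqrt(o))
-384*U(6) = -1920/sqrt(6) = -1920*sqrt(6)/6 = -320*sqrt(6)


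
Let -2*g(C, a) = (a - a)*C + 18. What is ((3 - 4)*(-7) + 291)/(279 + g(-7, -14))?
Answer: 149/135 ≈ 1.1037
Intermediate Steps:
g(C, a) = -9 (g(C, a) = -((a - a)*C + 18)/2 = -(0*C + 18)/2 = -(0 + 18)/2 = -1/2*18 = -9)
((3 - 4)*(-7) + 291)/(279 + g(-7, -14)) = ((3 - 4)*(-7) + 291)/(279 - 9) = (-1*(-7) + 291)/270 = (7 + 291)*(1/270) = 298*(1/270) = 149/135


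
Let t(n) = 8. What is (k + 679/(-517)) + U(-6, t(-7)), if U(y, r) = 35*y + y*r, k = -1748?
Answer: -1037781/517 ≈ -2007.3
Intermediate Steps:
U(y, r) = 35*y + r*y
(k + 679/(-517)) + U(-6, t(-7)) = (-1748 + 679/(-517)) - 6*(35 + 8) = (-1748 + 679*(-1/517)) - 6*43 = (-1748 - 679/517) - 258 = -904395/517 - 258 = -1037781/517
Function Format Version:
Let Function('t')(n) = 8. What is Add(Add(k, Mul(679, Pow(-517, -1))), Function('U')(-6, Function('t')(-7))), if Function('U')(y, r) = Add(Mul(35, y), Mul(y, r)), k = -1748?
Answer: Rational(-1037781, 517) ≈ -2007.3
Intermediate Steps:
Function('U')(y, r) = Add(Mul(35, y), Mul(r, y))
Add(Add(k, Mul(679, Pow(-517, -1))), Function('U')(-6, Function('t')(-7))) = Add(Add(-1748, Mul(679, Pow(-517, -1))), Mul(-6, Add(35, 8))) = Add(Add(-1748, Mul(679, Rational(-1, 517))), Mul(-6, 43)) = Add(Add(-1748, Rational(-679, 517)), -258) = Add(Rational(-904395, 517), -258) = Rational(-1037781, 517)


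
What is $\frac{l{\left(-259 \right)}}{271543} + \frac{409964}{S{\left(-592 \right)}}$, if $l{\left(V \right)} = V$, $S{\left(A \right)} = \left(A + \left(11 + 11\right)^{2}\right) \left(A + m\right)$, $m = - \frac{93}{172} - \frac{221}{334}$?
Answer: $\frac{21602439542671}{3376357699185} \approx 6.3981$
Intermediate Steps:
$m = - \frac{34537}{28724}$ ($m = \left(-93\right) \frac{1}{172} - \frac{221}{334} = - \frac{93}{172} - \frac{221}{334} = - \frac{34537}{28724} \approx -1.2024$)
$S{\left(A \right)} = \left(484 + A\right) \left(- \frac{34537}{28724} + A\right)$ ($S{\left(A \right)} = \left(A + \left(11 + 11\right)^{2}\right) \left(A - \frac{34537}{28724}\right) = \left(A + 22^{2}\right) \left(- \frac{34537}{28724} + A\right) = \left(A + 484\right) \left(- \frac{34537}{28724} + A\right) = \left(484 + A\right) \left(- \frac{34537}{28724} + A\right)$)
$\frac{l{\left(-259 \right)}}{271543} + \frac{409964}{S{\left(-592 \right)}} = - \frac{259}{271543} + \frac{409964}{- \frac{4178977}{7181} + \left(-592\right)^{2} + \frac{13867879}{28724} \left(-592\right)} = \left(-259\right) \frac{1}{271543} + \frac{409964}{- \frac{4178977}{7181} + 350464 - \frac{2052446092}{7181}} = - \frac{7}{7339} + \frac{409964}{\frac{460056915}{7181}} = - \frac{7}{7339} + 409964 \cdot \frac{7181}{460056915} = - \frac{7}{7339} + \frac{2943951484}{460056915} = \frac{21602439542671}{3376357699185}$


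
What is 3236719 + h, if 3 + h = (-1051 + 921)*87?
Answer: 3225406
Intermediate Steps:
h = -11313 (h = -3 + (-1051 + 921)*87 = -3 - 130*87 = -3 - 11310 = -11313)
3236719 + h = 3236719 - 11313 = 3225406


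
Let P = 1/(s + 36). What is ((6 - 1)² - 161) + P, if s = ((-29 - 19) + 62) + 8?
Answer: -7887/58 ≈ -135.98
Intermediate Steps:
s = 22 (s = (-48 + 62) + 8 = 14 + 8 = 22)
P = 1/58 (P = 1/(22 + 36) = 1/58 ≈ 0.017241)
((6 - 1)² - 161) + P = ((6 - 1)² - 161) + 1/58 = (5² - 161) + 1/58 = (25 - 161) + 1/58 = -136 + 1/58 = -7887/58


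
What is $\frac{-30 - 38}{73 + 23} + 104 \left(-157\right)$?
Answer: $- \frac{391889}{24} \approx -16329.0$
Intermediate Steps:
$\frac{-30 - 38}{73 + 23} + 104 \left(-157\right) = - \frac{68}{96} - 16328 = \left(-68\right) \frac{1}{96} - 16328 = - \frac{17}{24} - 16328 = - \frac{391889}{24}$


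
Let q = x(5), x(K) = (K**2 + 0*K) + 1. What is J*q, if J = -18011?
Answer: -468286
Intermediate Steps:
x(K) = 1 + K**2 (x(K) = (K**2 + 0) + 1 = K**2 + 1 = 1 + K**2)
q = 26 (q = 1 + 5**2 = 1 + 25 = 26)
J*q = -18011*26 = -468286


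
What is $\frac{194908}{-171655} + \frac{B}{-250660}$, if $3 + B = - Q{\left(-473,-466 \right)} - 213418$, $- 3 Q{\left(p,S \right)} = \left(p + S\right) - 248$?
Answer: $- \frac{3645881809}{12908112690} \approx -0.28245$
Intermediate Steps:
$Q{\left(p,S \right)} = \frac{248}{3} - \frac{S}{3} - \frac{p}{3}$ ($Q{\left(p,S \right)} = - \frac{\left(p + S\right) - 248}{3} = - \frac{\left(S + p\right) - 248}{3} = - \frac{-248 + S + p}{3} = \frac{248}{3} - \frac{S}{3} - \frac{p}{3}$)
$B = - \frac{641450}{3}$ ($B = -3 - \left(\frac{640502}{3} + \frac{466}{3} + \frac{473}{3}\right) = -3 - \frac{641441}{3} = - \frac{641450}{3} \approx -2.1382 \cdot 10^{5}$)
$\frac{194908}{-171655} + \frac{B}{-250660} = \frac{194908}{-171655} - \frac{641450}{3 \left(-250660\right)} = 194908 \left(- \frac{1}{171655}\right) - - \frac{64145}{75198} = - \frac{194908}{171655} + \frac{64145}{75198} = - \frac{3645881809}{12908112690}$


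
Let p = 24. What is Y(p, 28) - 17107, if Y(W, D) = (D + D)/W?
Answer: -51314/3 ≈ -17105.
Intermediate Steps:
Y(W, D) = 2*D/W (Y(W, D) = (2*D)/W = 2*D/W)
Y(p, 28) - 17107 = 2*28/24 - 17107 = 2*28*(1/24) - 17107 = 7/3 - 17107 = -51314/3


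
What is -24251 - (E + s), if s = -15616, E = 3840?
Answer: -12475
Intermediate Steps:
-24251 - (E + s) = -24251 - (3840 - 15616) = -24251 - 1*(-11776) = -24251 + 11776 = -12475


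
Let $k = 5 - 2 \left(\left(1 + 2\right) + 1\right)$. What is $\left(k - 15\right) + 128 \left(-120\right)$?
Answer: $-15378$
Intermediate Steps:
$k = -3$ ($k = 5 - 2 \left(3 + 1\right) = 5 - 8 = -3$)
$\left(k - 15\right) + 128 \left(-120\right) = \left(-3 - 15\right) + 128 \left(-120\right) = \left(-3 - 15\right) - 15360 = -18 - 15360 = -15378$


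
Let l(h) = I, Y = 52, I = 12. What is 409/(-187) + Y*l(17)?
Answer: 116279/187 ≈ 621.81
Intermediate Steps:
l(h) = 12
409/(-187) + Y*l(17) = 409/(-187) + 52*12 = 409*(-1/187) + 624 = -409/187 + 624 = 116279/187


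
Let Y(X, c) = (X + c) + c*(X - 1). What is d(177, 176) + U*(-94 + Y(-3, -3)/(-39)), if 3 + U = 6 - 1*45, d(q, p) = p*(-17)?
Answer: 12512/13 ≈ 962.46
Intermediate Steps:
d(q, p) = -17*p
Y(X, c) = X + c + c*(-1 + X) (Y(X, c) = (X + c) + c*(-1 + X) = X + c + c*(-1 + X))
U = -42 (U = -3 + (6 - 1*45) = -3 + (6 - 45) = -3 - 39 = -42)
d(177, 176) + U*(-94 + Y(-3, -3)/(-39)) = -17*176 - 42*(-94 - 3*(1 - 3)/(-39)) = -2992 - 42*(-94 - 3*(-2)*(-1/39)) = -2992 - 42*(-94 + 6*(-1/39)) = -2992 - 42*(-94 - 2/13) = -2992 - 42*(-1224/13) = -2992 + 51408/13 = 12512/13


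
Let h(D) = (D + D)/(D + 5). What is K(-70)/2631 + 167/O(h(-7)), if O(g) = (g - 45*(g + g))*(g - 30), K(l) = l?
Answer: -563653/37699599 ≈ -0.014951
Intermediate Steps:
h(D) = 2*D/(5 + D) (h(D) = (2*D)/(5 + D) = 2*D/(5 + D))
O(g) = -89*g*(-30 + g) (O(g) = (g - 90*g)*(-30 + g) = (-89*g)*(-30 + g) = -89*g*(-30 + g))
K(-70)/2631 + 167/O(h(-7)) = -70/2631 + 167/((89*(2*(-7)/(5 - 7))*(30 - 2*(-7)/(5 - 7)))) = -70*1/2631 + 167/((89*(2*(-7)/(-2))*(30 - 2*(-7)/(-2)))) = -70/2631 + 167/((89*(2*(-7)*(-1/2))*(30 - 2*(-7)*(-1)/2))) = -70/2631 + 167/((89*7*(30 - 1*7))) = -70/2631 + 167/((89*7*(30 - 7))) = -70/2631 + 167/((89*7*23)) = -70/2631 + 167/14329 = -563653/37699599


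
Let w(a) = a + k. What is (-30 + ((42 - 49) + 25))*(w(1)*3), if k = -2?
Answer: 36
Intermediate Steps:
w(a) = -2 + a (w(a) = a - 2 = -2 + a)
(-30 + ((42 - 49) + 25))*(w(1)*3) = (-30 + ((42 - 49) + 25))*((-2 + 1)*3) = (-30 + (-7 + 25))*(-1*3) = (-30 + 18)*(-3) = -12*(-3) = 36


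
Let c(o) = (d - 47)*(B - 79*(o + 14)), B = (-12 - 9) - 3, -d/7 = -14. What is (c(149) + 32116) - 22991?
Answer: -648826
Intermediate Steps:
d = 98 (d = -7*(-14) = 98)
B = -24 (B = -21 - 3 = -24)
c(o) = -57630 - 4029*o (c(o) = (98 - 47)*(-24 - 79*(o + 14)) = 51*(-24 - 79*(14 + o)) = 51*(-24 + (-1106 - 79*o)) = 51*(-1130 - 79*o) = -57630 - 4029*o)
(c(149) + 32116) - 22991 = ((-57630 - 4029*149) + 32116) - 22991 = ((-57630 - 600321) + 32116) - 22991 = (-657951 + 32116) - 22991 = -625835 - 22991 = -648826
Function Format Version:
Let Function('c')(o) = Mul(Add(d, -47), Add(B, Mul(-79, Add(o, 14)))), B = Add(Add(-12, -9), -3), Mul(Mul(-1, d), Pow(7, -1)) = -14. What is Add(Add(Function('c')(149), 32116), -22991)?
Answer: -648826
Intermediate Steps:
d = 98 (d = Mul(-7, -14) = 98)
B = -24 (B = Add(-21, -3) = -24)
Function('c')(o) = Add(-57630, Mul(-4029, o)) (Function('c')(o) = Mul(Add(98, -47), Add(-24, Mul(-79, Add(o, 14)))) = Mul(51, Add(-24, Mul(-79, Add(14, o)))) = Mul(51, Add(-24, Add(-1106, Mul(-79, o)))) = Mul(51, Add(-1130, Mul(-79, o))) = Add(-57630, Mul(-4029, o)))
Add(Add(Function('c')(149), 32116), -22991) = Add(Add(Add(-57630, Mul(-4029, 149)), 32116), -22991) = Add(Add(Add(-57630, -600321), 32116), -22991) = Add(Add(-657951, 32116), -22991) = Add(-625835, -22991) = -648826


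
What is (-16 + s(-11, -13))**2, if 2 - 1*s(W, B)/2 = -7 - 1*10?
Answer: 484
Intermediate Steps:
s(W, B) = 38 (s(W, B) = 4 - 2*(-7 - 1*10) = 4 - 2*(-7 - 10) = 4 - 2*(-17) = 4 + 34 = 38)
(-16 + s(-11, -13))**2 = (-16 + 38)**2 = 22**2 = 484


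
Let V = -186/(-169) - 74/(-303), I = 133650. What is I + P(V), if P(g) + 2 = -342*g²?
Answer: 38758240987280/291350761 ≈ 1.3303e+5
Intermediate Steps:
V = 68864/51207 (V = -186*(-1/169) - 74*(-1/303) = 186/169 + 74/303 = 68864/51207 ≈ 1.3448)
P(g) = -2 - 342*g²
I + P(V) = 133650 + (-2 - 342*(68864/51207)²) = 133650 + (-2 - 342*4742250496/2622156849) = 133650 + (-2 - 180205518848/291350761) = 133650 - 180788220370/291350761 = 38758240987280/291350761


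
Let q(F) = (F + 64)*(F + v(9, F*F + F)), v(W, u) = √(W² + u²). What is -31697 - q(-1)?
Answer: -32201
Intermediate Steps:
q(F) = (64 + F)*(F + √(81 + (F + F²)²)) (q(F) = (F + 64)*(F + √(9² + (F*F + F)²)) = (64 + F)*(F + √(81 + (F² + F)²)) = (64 + F)*(F + √(81 + (F + F²)²)))
-31697 - q(-1) = -31697 - ((-1)² + 64*(-1) + 64*√(81 + (-1)²*(1 - 1)²) - √(81 + (-1)²*(1 - 1)²)) = -31697 - (1 - 64 + 64*√(81 + 1*0²) - √(81 + 1*0²)) = -31697 - (1 - 64 + 64*√(81 + 1*0) - √(81 + 1*0)) = -31697 - (1 - 64 + 64*√(81 + 0) - √(81 + 0)) = -31697 - (1 - 64 + 64*√81 - √81) = -31697 - (1 - 64 + 64*9 - 1*9) = -31697 - (1 - 64 + 576 - 9) = -31697 - 1*504 = -31697 - 504 = -32201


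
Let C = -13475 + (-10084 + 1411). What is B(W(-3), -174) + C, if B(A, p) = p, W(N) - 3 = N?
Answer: -22322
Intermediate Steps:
C = -22148 (C = -13475 - 8673 = -22148)
W(N) = 3 + N
B(W(-3), -174) + C = -174 - 22148 = -22322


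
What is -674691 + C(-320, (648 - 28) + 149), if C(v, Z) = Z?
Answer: -673922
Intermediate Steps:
-674691 + C(-320, (648 - 28) + 149) = -674691 + ((648 - 28) + 149) = -674691 + (620 + 149) = -674691 + 769 = -673922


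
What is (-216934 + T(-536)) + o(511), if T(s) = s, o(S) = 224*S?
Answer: -103006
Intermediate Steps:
(-216934 + T(-536)) + o(511) = (-216934 - 536) + 224*511 = -217470 + 114464 = -103006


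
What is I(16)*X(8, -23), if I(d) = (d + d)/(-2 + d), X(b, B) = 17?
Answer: 272/7 ≈ 38.857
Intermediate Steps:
I(d) = 2*d/(-2 + d) (I(d) = (2*d)/(-2 + d) = 2*d/(-2 + d))
I(16)*X(8, -23) = (2*16/(-2 + 16))*17 = (2*16/14)*17 = (2*16*(1/14))*17 = (16/7)*17 = 272/7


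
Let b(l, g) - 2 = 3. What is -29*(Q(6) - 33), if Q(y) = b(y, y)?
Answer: 812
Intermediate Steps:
b(l, g) = 5 (b(l, g) = 2 + 3 = 5)
Q(y) = 5
-29*(Q(6) - 33) = -29*(5 - 33) = -29*(-28) = 812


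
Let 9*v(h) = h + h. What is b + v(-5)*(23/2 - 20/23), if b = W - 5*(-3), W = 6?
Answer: 634/69 ≈ 9.1884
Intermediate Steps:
v(h) = 2*h/9 (v(h) = (h + h)/9 = (2*h)/9 = 2*h/9)
b = 21 (b = 6 - 5*(-3) = 6 + 15 = 21)
b + v(-5)*(23/2 - 20/23) = 21 + ((2/9)*(-5))*(23/2 - 20/23) = 21 - 10*(23*(½) - 20*1/23)/9 = 21 - 10*(23/2 - 20/23)/9 = 21 - 10/9*489/46 = 21 - 815/69 = 634/69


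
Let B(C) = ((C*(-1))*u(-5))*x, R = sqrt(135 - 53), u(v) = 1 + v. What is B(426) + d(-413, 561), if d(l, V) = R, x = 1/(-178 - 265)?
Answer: -1704/443 + sqrt(82) ≈ 5.2089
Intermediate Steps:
x = -1/443 (x = 1/(-443) = -1/443 ≈ -0.0022573)
R = sqrt(82) ≈ 9.0554
d(l, V) = sqrt(82)
B(C) = -4*C/443 (B(C) = ((C*(-1))*(1 - 5))*(-1/443) = (-C*(-4))*(-1/443) = (4*C)*(-1/443) = -4*C/443)
B(426) + d(-413, 561) = -4/443*426 + sqrt(82) = -1704/443 + sqrt(82)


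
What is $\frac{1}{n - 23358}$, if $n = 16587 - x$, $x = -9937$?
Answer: $\frac{1}{3166} \approx 0.00031586$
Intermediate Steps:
$n = 26524$ ($n = 16587 - -9937 = 16587 + 9937 = 26524$)
$\frac{1}{n - 23358} = \frac{1}{26524 - 23358} = \frac{1}{3166}$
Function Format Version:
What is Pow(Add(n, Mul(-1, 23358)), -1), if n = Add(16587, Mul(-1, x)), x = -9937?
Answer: Rational(1, 3166) ≈ 0.00031586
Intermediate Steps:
n = 26524 (n = Add(16587, Mul(-1, -9937)) = Add(16587, 9937) = 26524)
Pow(Add(n, Mul(-1, 23358)), -1) = Pow(Add(26524, Mul(-1, 23358)), -1) = Pow(Add(26524, -23358), -1) = Pow(3166, -1) = Rational(1, 3166)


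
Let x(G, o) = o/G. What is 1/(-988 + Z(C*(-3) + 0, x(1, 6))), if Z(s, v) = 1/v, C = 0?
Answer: -6/5927 ≈ -0.0010123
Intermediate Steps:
1/(-988 + Z(C*(-3) + 0, x(1, 6))) = 1/(-988 + 1/(6/1)) = 1/(-988 + 1/(6*1)) = 1/(-988 + 1/6) = 1/(-988 + ⅙) = 1/(-5927/6) = -6/5927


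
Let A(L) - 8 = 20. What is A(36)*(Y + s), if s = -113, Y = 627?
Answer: 14392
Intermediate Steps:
A(L) = 28 (A(L) = 8 + 20 = 28)
A(36)*(Y + s) = 28*(627 - 113) = 28*514 = 14392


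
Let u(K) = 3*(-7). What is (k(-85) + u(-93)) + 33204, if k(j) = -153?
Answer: 33030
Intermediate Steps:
u(K) = -21
(k(-85) + u(-93)) + 33204 = (-153 - 21) + 33204 = -174 + 33204 = 33030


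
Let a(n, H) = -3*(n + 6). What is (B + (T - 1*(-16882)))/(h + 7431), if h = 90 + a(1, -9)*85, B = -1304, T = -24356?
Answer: -1463/956 ≈ -1.5303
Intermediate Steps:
a(n, H) = -18 - 3*n (a(n, H) = -3*(6 + n) = -18 - 3*n)
h = -1695 (h = 90 + (-18 - 3*1)*85 = 90 + (-18 - 3)*85 = 90 - 21*85 = 90 - 1785 = -1695)
(B + (T - 1*(-16882)))/(h + 7431) = (-1304 + (-24356 - 1*(-16882)))/(-1695 + 7431) = (-1304 + (-24356 + 16882))/5736 = (-1304 - 7474)*(1/5736) = -8778*1/5736 = -1463/956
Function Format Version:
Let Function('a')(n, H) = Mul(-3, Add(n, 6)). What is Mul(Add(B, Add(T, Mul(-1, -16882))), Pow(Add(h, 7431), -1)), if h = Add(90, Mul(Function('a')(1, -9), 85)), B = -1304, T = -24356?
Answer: Rational(-1463, 956) ≈ -1.5303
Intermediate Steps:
Function('a')(n, H) = Add(-18, Mul(-3, n)) (Function('a')(n, H) = Mul(-3, Add(6, n)) = Add(-18, Mul(-3, n)))
h = -1695 (h = Add(90, Mul(Add(-18, Mul(-3, 1)), 85)) = Add(90, Mul(Add(-18, -3), 85)) = Add(90, Mul(-21, 85)) = Add(90, -1785) = -1695)
Mul(Add(B, Add(T, Mul(-1, -16882))), Pow(Add(h, 7431), -1)) = Mul(Add(-1304, Add(-24356, Mul(-1, -16882))), Pow(Add(-1695, 7431), -1)) = Mul(Add(-1304, Add(-24356, 16882)), Pow(5736, -1)) = Mul(Add(-1304, -7474), Rational(1, 5736)) = Mul(-8778, Rational(1, 5736)) = Rational(-1463, 956)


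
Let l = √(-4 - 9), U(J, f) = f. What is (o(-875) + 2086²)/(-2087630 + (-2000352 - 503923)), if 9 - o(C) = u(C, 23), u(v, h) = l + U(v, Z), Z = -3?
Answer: -4351408/4591905 + I*√13/4591905 ≈ -0.94763 + 7.852e-7*I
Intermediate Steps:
l = I*√13 (l = √(-13) = I*√13 ≈ 3.6056*I)
u(v, h) = -3 + I*√13 (u(v, h) = I*√13 - 3 = -3 + I*√13)
o(C) = 12 - I*√13 (o(C) = 9 - (-3 + I*√13) = 9 + (3 - I*√13) = 12 - I*√13)
(o(-875) + 2086²)/(-2087630 + (-2000352 - 503923)) = ((12 - I*√13) + 2086²)/(-2087630 + (-2000352 - 503923)) = ((12 - I*√13) + 4351396)/(-2087630 - 2504275) = (4351408 - I*√13)/(-4591905) = (4351408 - I*√13)*(-1/4591905) = -4351408/4591905 + I*√13/4591905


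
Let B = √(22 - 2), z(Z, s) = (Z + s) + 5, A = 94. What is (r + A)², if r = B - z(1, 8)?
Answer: 6420 + 320*√5 ≈ 7135.5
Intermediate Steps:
z(Z, s) = 5 + Z + s
B = 2*√5 (B = √20 = 2*√5 ≈ 4.4721)
r = -14 + 2*√5 (r = 2*√5 - (5 + 1 + 8) = 2*√5 - 1*14 = 2*√5 - 14 = -14 + 2*√5 ≈ -9.5279)
(r + A)² = ((-14 + 2*√5) + 94)² = (80 + 2*√5)²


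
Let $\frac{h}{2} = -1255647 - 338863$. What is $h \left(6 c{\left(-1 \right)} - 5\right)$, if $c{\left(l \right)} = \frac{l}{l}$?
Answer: $-3189020$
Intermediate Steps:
$c{\left(l \right)} = 1$
$h = -3189020$ ($h = 2 \left(-1255647 - 338863\right) = 2 \left(-1594510\right) = -3189020$)
$h \left(6 c{\left(-1 \right)} - 5\right) = - 3189020 \left(6 \cdot 1 - 5\right) = - 3189020 \left(6 - 5\right) = \left(-3189020\right) 1 = -3189020$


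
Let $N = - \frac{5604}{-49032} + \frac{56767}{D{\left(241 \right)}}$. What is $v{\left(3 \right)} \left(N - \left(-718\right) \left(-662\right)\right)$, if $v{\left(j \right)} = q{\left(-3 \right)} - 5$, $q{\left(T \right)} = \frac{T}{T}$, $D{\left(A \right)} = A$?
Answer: $\frac{935647921814}{492363} \approx 1.9003 \cdot 10^{6}$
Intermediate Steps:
$q{\left(T \right)} = 1$
$v{\left(j \right)} = -4$ ($v{\left(j \right)} = 1 - 5 = -4$)
$N = \frac{232062509}{984726}$ ($N = - \frac{5604}{-49032} + \frac{56767}{241} = \left(-5604\right) \left(- \frac{1}{49032}\right) + 56767 \cdot \frac{1}{241} = \frac{467}{4086} + \frac{56767}{241} = \frac{232062509}{984726} \approx 235.66$)
$v{\left(3 \right)} \left(N - \left(-718\right) \left(-662\right)\right) = - 4 \left(\frac{232062509}{984726} - \left(-718\right) \left(-662\right)\right) = - 4 \left(\frac{232062509}{984726} - 475316\right) = \left(-4\right) \left(- \frac{467823960907}{984726}\right) = \frac{935647921814}{492363}$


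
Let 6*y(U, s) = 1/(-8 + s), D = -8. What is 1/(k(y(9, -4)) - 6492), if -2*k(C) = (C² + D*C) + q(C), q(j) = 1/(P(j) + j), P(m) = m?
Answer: -10368/67123009 ≈ -0.00015446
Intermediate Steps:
y(U, s) = 1/(6*(-8 + s))
q(j) = 1/(2*j) (q(j) = 1/(j + j) = 1/(2*j))
k(C) = 4*C - C²/2 - 1/(4*C) (k(C) = -((C² - 8*C) + 1/(2*C))/2 = -(C² + 1/(2*C) - 8*C)/2 = 4*C - C²/2 - 1/(4*C))
1/(k(y(9, -4)) - 6492) = 1/((-1 + 2*(1/(6*(-8 - 4)))²*(8 - 1/(6*(-8 - 4))))/(4*((1/(6*(-8 - 4))))) - 6492) = 1/((-1 + 2*((⅙)/(-12))²*(8 - 1/(6*(-12))))/(4*(((⅙)/(-12)))) - 6492) = 1/((-1 + 2*((⅙)*(-1/12))²*(8 - (-1)/(6*12)))/(4*(((⅙)*(-1/12)))) - 6492) = 1/((-1 + 2*(-1/72)²*(8 - 1*(-1/72)))/(4*(-1/72)) - 6492) = 1/((¼)*(-72)*(-1 + 2*(1/5184)*(8 + 1/72)) - 6492) = 1/((¼)*(-72)*(-1 + 2*(1/5184)*(577/72)) - 6492) = 1/((¼)*(-72)*(-1 + 577/186624) - 6492) = 1/((¼)*(-72)*(-186047/186624) - 6492) = 1/(186047/10368 - 6492) = 1/(-67123009/10368) = -10368/67123009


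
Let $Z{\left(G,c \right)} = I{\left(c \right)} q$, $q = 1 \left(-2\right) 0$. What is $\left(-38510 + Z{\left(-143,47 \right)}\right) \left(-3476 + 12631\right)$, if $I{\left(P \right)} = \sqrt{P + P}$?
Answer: $-352559050$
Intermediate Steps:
$I{\left(P \right)} = \sqrt{2} \sqrt{P}$ ($I{\left(P \right)} = \sqrt{2 P} = \sqrt{2} \sqrt{P}$)
$q = 0$ ($q = \left(-2\right) 0 = 0$)
$Z{\left(G,c \right)} = 0$ ($Z{\left(G,c \right)} = \sqrt{2} \sqrt{c} 0 = 0$)
$\left(-38510 + Z{\left(-143,47 \right)}\right) \left(-3476 + 12631\right) = \left(-38510 + 0\right) \left(-3476 + 12631\right) = \left(-38510\right) 9155 = -352559050$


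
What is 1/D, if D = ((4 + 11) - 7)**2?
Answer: 1/64 ≈ 0.015625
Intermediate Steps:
D = 64 (D = (15 - 7)**2 = 8**2 = 64)
1/D = 1/64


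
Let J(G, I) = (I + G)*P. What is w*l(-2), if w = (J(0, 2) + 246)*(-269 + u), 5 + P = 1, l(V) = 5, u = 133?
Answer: -161840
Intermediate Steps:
P = -4 (P = -5 + 1 = -4)
J(G, I) = -4*G - 4*I (J(G, I) = (I + G)*(-4) = (G + I)*(-4) = -4*G - 4*I)
w = -32368 (w = ((-4*0 - 4*2) + 246)*(-269 + 133) = ((0 - 8) + 246)*(-136) = (-8 + 246)*(-136) = 238*(-136) = -32368)
w*l(-2) = -32368*5 = -161840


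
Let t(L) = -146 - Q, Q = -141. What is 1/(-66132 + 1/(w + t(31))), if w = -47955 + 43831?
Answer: -4129/273059029 ≈ -1.5121e-5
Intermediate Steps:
t(L) = -5 (t(L) = -146 - 1*(-141) = -146 + 141 = -5)
w = -4124
1/(-66132 + 1/(w + t(31))) = 1/(-66132 + 1/(-4124 - 5)) = 1/(-66132 + 1/(-4129)) = 1/(-66132 - 1/4129) = 1/(-273059029/4129) = -4129/273059029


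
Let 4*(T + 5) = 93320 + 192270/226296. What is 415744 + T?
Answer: 66239737661/150864 ≈ 4.3907e+5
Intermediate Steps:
T = 3518934845/150864 (T = -5 + (93320 + 192270/226296)/4 = -5 + (93320 + 192270*(1/226296))/4 = -5 + (93320 + 32045/37716)/4 = -5 + (¼)*(3519689165/37716) = -5 + 3519689165/150864 = 3518934845/150864 ≈ 23325.)
415744 + T = 415744 + 3518934845/150864 = 66239737661/150864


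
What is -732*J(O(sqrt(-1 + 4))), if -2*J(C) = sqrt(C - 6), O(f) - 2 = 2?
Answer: 366*I*sqrt(2) ≈ 517.6*I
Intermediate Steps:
O(f) = 4 (O(f) = 2 + 2 = 4)
J(C) = -sqrt(-6 + C)/2 (J(C) = -sqrt(C - 6)/2 = -sqrt(-6 + C)/2)
-732*J(O(sqrt(-1 + 4))) = -732*(-sqrt(-6 + 4)/2) = -732*(-I*sqrt(2)/2) = -(-366)*I*sqrt(2) = 366*I*sqrt(2)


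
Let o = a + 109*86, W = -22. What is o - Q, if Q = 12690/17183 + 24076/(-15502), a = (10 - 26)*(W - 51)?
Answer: 1404149323450/133185433 ≈ 10543.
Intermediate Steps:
a = 1168 (a = (10 - 26)*(-22 - 51) = -16*(-73) = 1168)
Q = -108488764/133185433 (Q = 12690*(1/17183) + 24076*(-1/15502) = 12690/17183 - 12038/7751 = -108488764/133185433 ≈ -0.81457)
o = 10542 (o = 1168 + 109*86 = 1168 + 9374 = 10542)
o - Q = 10542 - 1*(-108488764/133185433) = 10542 + 108488764/133185433 = 1404149323450/133185433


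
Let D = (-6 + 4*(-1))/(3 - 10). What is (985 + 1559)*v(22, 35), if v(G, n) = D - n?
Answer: -597840/7 ≈ -85406.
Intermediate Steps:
D = 10/7 (D = (-6 - 4)/(-7) = -10*(-⅐) = 10/7 ≈ 1.4286)
v(G, n) = 10/7 - n
(985 + 1559)*v(22, 35) = (985 + 1559)*(10/7 - 1*35) = 2544*(10/7 - 35) = 2544*(-235/7) = -597840/7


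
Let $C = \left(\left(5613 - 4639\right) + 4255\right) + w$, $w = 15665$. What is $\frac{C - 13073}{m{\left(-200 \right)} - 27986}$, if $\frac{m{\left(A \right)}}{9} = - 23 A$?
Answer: $\frac{7821}{13414} \approx 0.58305$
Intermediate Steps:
$C = 20894$ ($C = \left(\left(5613 - 4639\right) + 4255\right) + 15665 = \left(974 + 4255\right) + 15665 = 5229 + 15665 = 20894$)
$m{\left(A \right)} = - 207 A$ ($m{\left(A \right)} = 9 \left(- 23 A\right) = - 207 A$)
$\frac{C - 13073}{m{\left(-200 \right)} - 27986} = \frac{20894 - 13073}{\left(-207\right) \left(-200\right) - 27986} = \frac{7821}{41400 - 27986} = \frac{7821}{13414}$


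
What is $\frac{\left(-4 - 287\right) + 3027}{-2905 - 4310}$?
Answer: $- \frac{912}{2405} \approx -0.37921$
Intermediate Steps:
$\frac{\left(-4 - 287\right) + 3027}{-2905 - 4310} = \frac{\left(-4 - 287\right) + 3027}{-7215} = \left(-291 + 3027\right) \left(- \frac{1}{7215}\right) = 2736 \left(- \frac{1}{7215}\right) = - \frac{912}{2405}$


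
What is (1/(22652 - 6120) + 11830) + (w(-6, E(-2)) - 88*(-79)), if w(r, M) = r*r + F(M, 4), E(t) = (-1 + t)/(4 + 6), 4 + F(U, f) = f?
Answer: 311099177/16532 ≈ 18818.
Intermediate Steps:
F(U, f) = -4 + f
E(t) = -1/10 + t/10 (E(t) = (-1 + t)/10 = (-1 + t)*(1/10) = -1/10 + t/10)
w(r, M) = r**2 (w(r, M) = r*r + (-4 + 4) = r**2 + 0 = r**2)
(1/(22652 - 6120) + 11830) + (w(-6, E(-2)) - 88*(-79)) = (1/(22652 - 6120) + 11830) + ((-6)**2 - 88*(-79)) = (1/16532 + 11830) + (36 + 6952) = (1/16532 + 11830) + 6988 = 195573561/16532 + 6988 = 311099177/16532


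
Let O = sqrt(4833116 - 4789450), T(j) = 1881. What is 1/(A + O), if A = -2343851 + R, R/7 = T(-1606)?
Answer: -1165342/2716043932095 - sqrt(43666)/5432087864190 ≈ -4.2910e-7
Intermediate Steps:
R = 13167 (R = 7*1881 = 13167)
O = sqrt(43666) ≈ 208.96
A = -2330684 (A = -2343851 + 13167 = -2330684)
1/(A + O) = 1/(-2330684 + sqrt(43666))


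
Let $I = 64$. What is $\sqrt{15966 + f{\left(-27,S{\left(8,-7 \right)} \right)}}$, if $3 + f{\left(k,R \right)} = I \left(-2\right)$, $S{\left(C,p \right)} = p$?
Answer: $\sqrt{15835} \approx 125.84$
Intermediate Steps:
$f{\left(k,R \right)} = -131$ ($f{\left(k,R \right)} = -3 + 64 \left(-2\right) = -3 - 128 = -131$)
$\sqrt{15966 + f{\left(-27,S{\left(8,-7 \right)} \right)}} = \sqrt{15966 - 131} = \sqrt{15835}$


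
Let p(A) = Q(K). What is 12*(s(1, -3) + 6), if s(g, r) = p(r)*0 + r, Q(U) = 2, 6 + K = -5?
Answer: 36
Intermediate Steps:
K = -11 (K = -6 - 5 = -11)
p(A) = 2
s(g, r) = r (s(g, r) = 2*0 + r = 0 + r = r)
12*(s(1, -3) + 6) = 12*(-3 + 6) = 12*3 = 36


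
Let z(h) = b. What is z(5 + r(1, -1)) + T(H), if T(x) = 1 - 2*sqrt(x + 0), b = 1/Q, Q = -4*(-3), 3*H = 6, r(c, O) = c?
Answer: 13/12 - 2*sqrt(2) ≈ -1.7451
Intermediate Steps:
H = 2 (H = (1/3)*6 = 2)
Q = 12
b = 1/12 ≈ 0.083333
T(x) = 1 - 2*sqrt(x)
z(h) = 1/12
z(5 + r(1, -1)) + T(H) = 1/12 + (1 - 2*sqrt(2)) = 13/12 - 2*sqrt(2)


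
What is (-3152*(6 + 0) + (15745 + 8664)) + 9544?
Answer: 15041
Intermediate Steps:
(-3152*(6 + 0) + (15745 + 8664)) + 9544 = (-3152*6 + 24409) + 9544 = (-18912 + 24409) + 9544 = 5497 + 9544 = 15041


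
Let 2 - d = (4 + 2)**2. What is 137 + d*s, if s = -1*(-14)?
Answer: -339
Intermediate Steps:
s = 14
d = -34 (d = 2 - (4 + 2)**2 = 2 - 1*6**2 = 2 - 1*36 = 2 - 36 = -34)
137 + d*s = 137 - 34*14 = 137 - 476 = -339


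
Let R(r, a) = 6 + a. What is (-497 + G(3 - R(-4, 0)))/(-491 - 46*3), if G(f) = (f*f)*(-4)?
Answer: 533/629 ≈ 0.84738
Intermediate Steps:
G(f) = -4*f² (G(f) = f²*(-4) = -4*f²)
(-497 + G(3 - R(-4, 0)))/(-491 - 46*3) = (-497 - 4*(3 - (6 + 0))²)/(-491 - 46*3) = (-497 - 4*(3 - 1*6)²)/(-491 - 138) = (-497 - 4*(3 - 6)²)/(-629) = (-497 - 4*(-3)²)*(-1/629) = (-497 - 4*9)*(-1/629) = (-497 - 36)*(-1/629) = -533*(-1/629) = 533/629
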